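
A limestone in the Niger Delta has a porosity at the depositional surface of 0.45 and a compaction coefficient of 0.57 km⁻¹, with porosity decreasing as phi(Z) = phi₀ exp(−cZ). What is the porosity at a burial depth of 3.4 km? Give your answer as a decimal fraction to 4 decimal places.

phi = phi₀·exp(−c·Z) = 0.45 × exp(−0.57 × 3.4) = 0.45 × exp(−1.938)
  = 0.45 × 0.1440 = 0.0648

0.0648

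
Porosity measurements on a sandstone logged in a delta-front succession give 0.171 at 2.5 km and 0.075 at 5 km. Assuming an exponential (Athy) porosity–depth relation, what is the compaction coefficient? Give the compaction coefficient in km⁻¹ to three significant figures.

Athy: φ(d) = φ₀ e^(−kd) ⇒ φ₁/φ₂ = e^{k(d₂−d₁)} ⇒ k = ln(φ₁/φ₂)/(d₂−d₁)
k = ln(0.171/0.075) / (5 − 2.5) = ln(2.28) / 2.5 = 0.8242 / 2.5 = 0.3297 km⁻¹

0.330 km⁻¹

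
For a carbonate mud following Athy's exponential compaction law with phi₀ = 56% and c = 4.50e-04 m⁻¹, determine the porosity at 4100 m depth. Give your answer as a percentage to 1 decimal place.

8.8%

Working in km (1 km = 1000 m; c in km⁻¹ = c in m⁻¹ × 1000):
phi = phi₀·exp(−c·d) = 0.56 × exp(−0.45 × 4.1) = 0.56 × exp(−1.845)
  = 0.56 × 0.1580 = 0.0885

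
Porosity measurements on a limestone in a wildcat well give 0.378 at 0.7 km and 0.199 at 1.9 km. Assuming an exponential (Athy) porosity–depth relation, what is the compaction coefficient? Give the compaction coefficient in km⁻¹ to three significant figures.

0.535 km⁻¹

Athy: n(Z) = n₀ e^(−βZ) ⇒ n₁/n₂ = e^{β(Z₂−Z₁)} ⇒ β = ln(n₁/n₂)/(Z₂−Z₁)
β = ln(0.378/0.199) / (1.9 − 0.7) = ln(1.899) / 1.2 = 0.6416 / 1.2 = 0.5347 km⁻¹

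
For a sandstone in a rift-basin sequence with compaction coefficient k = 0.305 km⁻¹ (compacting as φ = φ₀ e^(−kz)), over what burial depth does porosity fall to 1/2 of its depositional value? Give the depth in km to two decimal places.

2.27 km

φ/φ₀ = 1/2 ⇒ exp(−k·z) = 1/2 ⇒ z = ln(2) / k
z = 0.6931 / 0.305 = 2.273 km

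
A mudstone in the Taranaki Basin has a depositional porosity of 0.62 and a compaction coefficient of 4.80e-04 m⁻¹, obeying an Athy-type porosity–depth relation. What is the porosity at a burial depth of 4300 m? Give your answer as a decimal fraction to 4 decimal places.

Working in km (1 km = 1000 m; c in km⁻¹ = c in m⁻¹ × 1000):
n = n₀·exp(−c·d) = 0.62 × exp(−0.48 × 4.3) = 0.62 × exp(−2.064)
  = 0.62 × 0.1269 = 0.0787

0.0787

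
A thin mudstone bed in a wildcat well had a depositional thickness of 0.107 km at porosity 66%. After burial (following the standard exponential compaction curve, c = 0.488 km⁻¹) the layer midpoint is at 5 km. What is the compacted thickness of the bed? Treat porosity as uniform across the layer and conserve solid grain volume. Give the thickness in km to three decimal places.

0.039 km

Porosity at 5 km: n = 0.66·exp(−0.488×5) = 0.0575
Solid-volume conservation: h(1−n) = h₀(1−n₀) ⇒ h = h₀·(1−n₀)/(1−n)
h = 0.107 × (1 − 0.66)/(1 − 0.0575) = 0.107 × 0.3608 = 0.0386 km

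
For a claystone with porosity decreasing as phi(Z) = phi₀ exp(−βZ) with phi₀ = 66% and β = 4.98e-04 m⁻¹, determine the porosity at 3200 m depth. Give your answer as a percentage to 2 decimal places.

13.41%

Working in km (1 km = 1000 m; β in km⁻¹ = β in m⁻¹ × 1000):
phi = phi₀·exp(−β·Z) = 0.66 × exp(−0.498 × 3.2) = 0.66 × exp(−1.594)
  = 0.66 × 0.2032 = 0.1341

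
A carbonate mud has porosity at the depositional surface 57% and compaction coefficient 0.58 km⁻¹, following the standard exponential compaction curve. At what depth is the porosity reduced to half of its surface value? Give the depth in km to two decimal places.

1.20 km

phi/phi₀ = 1/2 ⇒ exp(−k·z) = 1/2 ⇒ z = ln(2) / k
z = 0.6931 / 0.58 = 1.195 km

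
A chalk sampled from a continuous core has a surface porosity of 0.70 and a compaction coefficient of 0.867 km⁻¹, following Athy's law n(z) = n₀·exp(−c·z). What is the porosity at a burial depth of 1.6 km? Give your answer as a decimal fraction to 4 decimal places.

0.1748

n = n₀·exp(−c·z) = 0.7 × exp(−0.867 × 1.6) = 0.7 × exp(−1.387)
  = 0.7 × 0.2498 = 0.1748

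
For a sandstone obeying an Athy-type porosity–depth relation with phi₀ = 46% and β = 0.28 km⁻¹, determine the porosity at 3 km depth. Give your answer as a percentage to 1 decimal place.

19.9%

phi = phi₀·exp(−β·z) = 0.46 × exp(−0.28 × 3) = 0.46 × exp(−0.84)
  = 0.46 × 0.4317 = 0.1986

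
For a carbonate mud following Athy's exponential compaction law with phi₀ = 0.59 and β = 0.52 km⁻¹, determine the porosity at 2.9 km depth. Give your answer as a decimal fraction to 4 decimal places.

0.1306

phi = phi₀·exp(−β·z) = 0.59 × exp(−0.52 × 2.9) = 0.59 × exp(−1.508)
  = 0.59 × 0.2214 = 0.1306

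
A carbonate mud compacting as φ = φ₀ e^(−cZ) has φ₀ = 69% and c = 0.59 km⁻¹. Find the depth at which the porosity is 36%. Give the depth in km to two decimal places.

Invert Athy's law: Z = ln(φ₀/φ) / c
Z = ln(0.69/0.36) / 0.59 = ln(1.917) / 0.59 = 0.6506 / 0.59 = 1.103 km

1.10 km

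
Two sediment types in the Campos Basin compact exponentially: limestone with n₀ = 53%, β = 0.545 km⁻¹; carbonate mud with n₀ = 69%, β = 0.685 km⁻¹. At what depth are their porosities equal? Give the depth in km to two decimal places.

Set n₀ₐ e^(−βₐz) = n₀ᵦ e^(−βᵦz) ⇒ ln(n₀ₐ/n₀ᵦ) = (βₐ − βᵦ)·z
z = ln(0.53/0.69) / (0.545 − 0.685) = -0.2638 / -0.14 = 1.884 km

1.88 km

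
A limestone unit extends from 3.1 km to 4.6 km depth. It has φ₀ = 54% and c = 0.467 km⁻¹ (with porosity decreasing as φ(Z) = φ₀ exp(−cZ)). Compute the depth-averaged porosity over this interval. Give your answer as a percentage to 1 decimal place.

9.1%

⟨φ⟩ = (1/(Z₂−Z₁)) ∫ φ₀ e^(−cZ) dZ = φ₀·(e^(−c·Z₁) − e^(−c·Z₂)) / (c·(Z₂−Z₁))
e^(−0.467×3.1) = 0.2351; e^(−0.467×4.6) = 0.1167
⟨φ⟩ = 0.54 × (0.2351 − 0.1167) / (0.467 × 1.5) = 0.54 × 0.1690 = 0.0913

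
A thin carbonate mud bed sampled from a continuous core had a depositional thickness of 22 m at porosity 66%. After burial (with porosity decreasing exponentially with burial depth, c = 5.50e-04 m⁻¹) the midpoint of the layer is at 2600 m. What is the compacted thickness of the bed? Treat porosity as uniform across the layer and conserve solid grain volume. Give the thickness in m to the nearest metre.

9 m

Working in km (1 km = 1000 m; c in km⁻¹ = c in m⁻¹ × 1000):
Porosity at 2.6 km: phi = 0.66·exp(−0.55×2.6) = 0.1579
Solid-volume conservation: h(1−phi) = h₀(1−phi₀) ⇒ h = h₀·(1−phi₀)/(1−phi)
h = 0.022 × (1 − 0.66)/(1 − 0.1579) = 0.022 × 0.4038 = 0.0089 km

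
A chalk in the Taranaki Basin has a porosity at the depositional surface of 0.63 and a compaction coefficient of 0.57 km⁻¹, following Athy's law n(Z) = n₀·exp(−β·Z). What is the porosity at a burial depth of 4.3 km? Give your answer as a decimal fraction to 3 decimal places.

n = n₀·exp(−β·Z) = 0.63 × exp(−0.57 × 4.3) = 0.63 × exp(−2.451)
  = 0.63 × 0.0862 = 0.0543

0.054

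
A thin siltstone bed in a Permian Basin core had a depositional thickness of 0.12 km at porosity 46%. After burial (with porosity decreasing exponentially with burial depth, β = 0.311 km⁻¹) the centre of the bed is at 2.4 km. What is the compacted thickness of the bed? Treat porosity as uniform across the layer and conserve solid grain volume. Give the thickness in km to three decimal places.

Porosity at 2.4 km: φ = 0.46·exp(−0.311×2.4) = 0.2181
Solid-volume conservation: h(1−φ) = h₀(1−φ₀) ⇒ h = h₀·(1−φ₀)/(1−φ)
h = 0.12 × (1 − 0.46)/(1 − 0.2181) = 0.12 × 0.6906 = 0.0829 km

0.083 km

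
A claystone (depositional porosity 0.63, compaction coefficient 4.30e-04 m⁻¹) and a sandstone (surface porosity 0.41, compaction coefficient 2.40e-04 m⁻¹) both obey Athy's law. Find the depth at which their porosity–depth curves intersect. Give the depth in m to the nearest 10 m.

Working in km (1 km = 1000 m; c in km⁻¹ = c in m⁻¹ × 1000):
Set n₀ₐ e^(−cₐd) = n₀ᵦ e^(−cᵦd) ⇒ ln(n₀ₐ/n₀ᵦ) = (cₐ − cᵦ)·d
d = ln(0.63/0.41) / (0.43 − 0.24) = 0.4296 / 0.19 = 2.261 km

2260 m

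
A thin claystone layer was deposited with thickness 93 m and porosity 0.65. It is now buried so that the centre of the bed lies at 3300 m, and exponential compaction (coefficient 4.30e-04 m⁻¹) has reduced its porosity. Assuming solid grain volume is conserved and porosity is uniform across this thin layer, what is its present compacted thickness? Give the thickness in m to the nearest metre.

Working in km (1 km = 1000 m; k in km⁻¹ = k in m⁻¹ × 1000):
Porosity at 3.3 km: phi = 0.65·exp(−0.43×3.3) = 0.1573
Solid-volume conservation: h(1−phi) = h₀(1−phi₀) ⇒ h = h₀·(1−phi₀)/(1−phi)
h = 0.093 × (1 − 0.65)/(1 − 0.1573) = 0.093 × 0.4153 = 0.0386 km

39 m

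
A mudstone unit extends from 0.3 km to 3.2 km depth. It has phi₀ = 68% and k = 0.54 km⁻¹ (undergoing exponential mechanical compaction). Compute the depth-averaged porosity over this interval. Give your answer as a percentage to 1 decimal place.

29.2%

⟨phi⟩ = (1/(z₂−z₁)) ∫ phi₀ e^(−kz) dz = phi₀·(e^(−k·z₁) − e^(−k·z₂)) / (k·(z₂−z₁))
e^(−0.54×0.3) = 0.8504; e^(−0.54×3.2) = 0.1776
⟨phi⟩ = 0.68 × (0.8504 − 0.1776) / (0.54 × 2.9) = 0.68 × 0.4296 = 0.2921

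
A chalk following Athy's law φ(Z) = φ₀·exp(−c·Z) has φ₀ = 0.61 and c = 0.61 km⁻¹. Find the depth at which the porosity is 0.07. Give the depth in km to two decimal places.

Invert Athy's law: Z = ln(φ₀/φ) / c
Z = ln(0.61/0.07) / 0.61 = ln(8.714) / 0.61 = 2.1650 / 0.61 = 3.549 km

3.55 km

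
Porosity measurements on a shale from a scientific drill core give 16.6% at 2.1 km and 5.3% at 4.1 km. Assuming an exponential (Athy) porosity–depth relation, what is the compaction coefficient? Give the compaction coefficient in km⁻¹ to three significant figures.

Athy: phi(Z) = phi₀ e^(−kZ) ⇒ phi₁/phi₂ = e^{k(Z₂−Z₁)} ⇒ k = ln(phi₁/phi₂)/(Z₂−Z₁)
k = ln(0.166/0.053) / (4.1 − 2.1) = ln(3.132) / 2 = 1.1417 / 2 = 0.5708 km⁻¹

0.571 km⁻¹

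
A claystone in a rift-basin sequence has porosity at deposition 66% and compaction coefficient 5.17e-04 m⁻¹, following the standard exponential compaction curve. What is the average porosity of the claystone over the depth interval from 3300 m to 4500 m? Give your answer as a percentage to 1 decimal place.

8.9%

Working in km (1 km = 1000 m; c in km⁻¹ = c in m⁻¹ × 1000):
⟨n⟩ = (1/(z₂−z₁)) ∫ n₀ e^(−cz) dz = n₀·(e^(−c·z₁) − e^(−c·z₂)) / (c·(z₂−z₁))
e^(−0.517×3.3) = 0.1816; e^(−0.517×4.5) = 0.0976
⟨n⟩ = 0.66 × (0.1816 − 0.0976) / (0.517 × 1.2) = 0.66 × 0.1353 = 0.0893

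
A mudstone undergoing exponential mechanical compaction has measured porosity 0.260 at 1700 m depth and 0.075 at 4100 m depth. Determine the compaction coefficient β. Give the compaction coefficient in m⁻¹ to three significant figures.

Working in km (1 km = 1000 m; β in km⁻¹ = β in m⁻¹ × 1000):
Athy: phi(d) = phi₀ e^(−βd) ⇒ phi₁/phi₂ = e^{β(d₂−d₁)} ⇒ β = ln(phi₁/phi₂)/(d₂−d₁)
β = ln(0.26/0.075) / (4.1 − 1.7) = ln(3.467) / 2.4 = 1.2432 / 2.4 = 0.518 km⁻¹

0.000518 m⁻¹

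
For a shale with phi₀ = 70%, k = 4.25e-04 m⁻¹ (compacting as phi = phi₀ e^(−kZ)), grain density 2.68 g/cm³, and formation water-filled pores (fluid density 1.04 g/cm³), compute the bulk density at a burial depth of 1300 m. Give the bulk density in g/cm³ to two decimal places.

Working in km (1 km = 1000 m; k in km⁻¹ = k in m⁻¹ × 1000):
Porosity at depth: phi = 0.7·exp(−0.425×1.3) = 0.7×0.5755 = 0.4029
Bulk density: ρ_b = (1−phi)ρ_g + phi·ρ_f = 0.5971×2.68 + 0.4029×1.04
       = 1.600 + 0.419 = 2.019 g/cm³

2.02 g/cm³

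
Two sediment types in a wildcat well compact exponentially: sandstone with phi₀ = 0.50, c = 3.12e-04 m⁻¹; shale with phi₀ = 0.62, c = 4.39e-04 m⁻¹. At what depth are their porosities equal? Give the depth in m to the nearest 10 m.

Working in km (1 km = 1000 m; c in km⁻¹ = c in m⁻¹ × 1000):
Set phi₀ₐ e^(−cₐZ) = phi₀ᵦ e^(−cᵦZ) ⇒ ln(phi₀ₐ/phi₀ᵦ) = (cₐ − cᵦ)·Z
Z = ln(0.5/0.62) / (0.312 − 0.439) = -0.2151 / -0.127 = 1.694 km

1690 m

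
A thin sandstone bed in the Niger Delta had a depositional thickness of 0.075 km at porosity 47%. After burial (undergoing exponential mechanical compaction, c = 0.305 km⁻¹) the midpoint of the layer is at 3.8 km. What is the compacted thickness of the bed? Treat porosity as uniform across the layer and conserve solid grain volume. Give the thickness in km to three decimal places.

Porosity at 3.8 km: phi = 0.47·exp(−0.305×3.8) = 0.1475
Solid-volume conservation: h(1−phi) = h₀(1−phi₀) ⇒ h = h₀·(1−phi₀)/(1−phi)
h = 0.075 × (1 − 0.47)/(1 − 0.1475) = 0.075 × 0.6217 = 0.0466 km

0.047 km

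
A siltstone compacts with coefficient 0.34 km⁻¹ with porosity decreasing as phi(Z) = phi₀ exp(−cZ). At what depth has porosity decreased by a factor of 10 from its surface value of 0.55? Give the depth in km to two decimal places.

phi/phi₀ = 1/10 ⇒ exp(−c·Z) = 1/10 ⇒ Z = ln(10) / c
Z = 2.3026 / 0.34 = 6.772 km

6.77 km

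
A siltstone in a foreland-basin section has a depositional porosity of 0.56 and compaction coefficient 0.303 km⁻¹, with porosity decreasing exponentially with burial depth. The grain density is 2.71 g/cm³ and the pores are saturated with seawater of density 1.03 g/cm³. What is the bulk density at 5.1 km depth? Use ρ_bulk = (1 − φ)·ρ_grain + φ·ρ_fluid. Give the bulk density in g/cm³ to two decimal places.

Porosity at depth: φ = 0.56·exp(−0.303×5.1) = 0.56×0.2132 = 0.1194
Bulk density: ρ_b = (1−φ)ρ_g + φ·ρ_f = 0.8806×2.71 + 0.1194×1.03
       = 2.386 + 0.123 = 2.509 g/cm³

2.51 g/cm³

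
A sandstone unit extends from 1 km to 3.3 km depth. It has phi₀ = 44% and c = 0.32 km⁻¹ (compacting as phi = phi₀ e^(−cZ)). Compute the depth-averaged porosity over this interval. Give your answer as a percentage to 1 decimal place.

⟨phi⟩ = (1/(Z₂−Z₁)) ∫ phi₀ e^(−cZ) dZ = phi₀·(e^(−c·Z₁) − e^(−c·Z₂)) / (c·(Z₂−Z₁))
e^(−0.32×1) = 0.7261; e^(−0.32×3.3) = 0.3478
⟨phi⟩ = 0.44 × (0.7261 − 0.3478) / (0.32 × 2.3) = 0.44 × 0.5140 = 0.2262

22.6%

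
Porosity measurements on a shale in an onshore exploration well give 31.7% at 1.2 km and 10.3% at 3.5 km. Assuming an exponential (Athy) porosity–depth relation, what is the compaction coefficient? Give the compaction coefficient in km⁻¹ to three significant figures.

0.489 km⁻¹

Athy: φ(Z) = φ₀ e^(−βZ) ⇒ φ₁/φ₂ = e^{β(Z₂−Z₁)} ⇒ β = ln(φ₁/φ₂)/(Z₂−Z₁)
β = ln(0.317/0.103) / (3.5 − 1.2) = ln(3.078) / 2.3 = 1.1242 / 2.3 = 0.4888 km⁻¹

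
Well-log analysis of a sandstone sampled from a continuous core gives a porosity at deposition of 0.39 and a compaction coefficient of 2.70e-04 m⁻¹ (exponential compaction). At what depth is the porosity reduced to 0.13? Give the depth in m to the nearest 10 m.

Working in km (1 km = 1000 m; c in km⁻¹ = c in m⁻¹ × 1000):
Invert Athy's law: z = ln(n₀/n) / c
z = ln(0.39/0.13) / 0.27 = ln(3) / 0.27 = 1.0986 / 0.27 = 4.069 km

4070 m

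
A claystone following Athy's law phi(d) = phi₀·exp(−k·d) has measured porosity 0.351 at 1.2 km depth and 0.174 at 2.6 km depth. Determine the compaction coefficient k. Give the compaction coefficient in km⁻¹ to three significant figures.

Athy: phi(d) = phi₀ e^(−kd) ⇒ phi₁/phi₂ = e^{k(d₂−d₁)} ⇒ k = ln(phi₁/phi₂)/(d₂−d₁)
k = ln(0.351/0.174) / (2.6 − 1.2) = ln(2.017) / 1.4 = 0.7017 / 1.4 = 0.5012 km⁻¹

0.501 km⁻¹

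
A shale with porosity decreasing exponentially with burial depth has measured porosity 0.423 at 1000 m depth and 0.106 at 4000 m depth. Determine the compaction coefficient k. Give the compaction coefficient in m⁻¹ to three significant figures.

Working in km (1 km = 1000 m; k in km⁻¹ = k in m⁻¹ × 1000):
Athy: phi(d) = phi₀ e^(−kd) ⇒ phi₁/phi₂ = e^{k(d₂−d₁)} ⇒ k = ln(phi₁/phi₂)/(d₂−d₁)
k = ln(0.423/0.106) / (4 − 1) = ln(3.991) / 3 = 1.3839 / 3 = 0.4613 km⁻¹

0.000461 m⁻¹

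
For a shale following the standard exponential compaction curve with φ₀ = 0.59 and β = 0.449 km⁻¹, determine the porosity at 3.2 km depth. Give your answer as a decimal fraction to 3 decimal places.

0.140

φ = φ₀·exp(−β·d) = 0.59 × exp(−0.449 × 3.2) = 0.59 × exp(−1.437)
  = 0.59 × 0.2377 = 0.1402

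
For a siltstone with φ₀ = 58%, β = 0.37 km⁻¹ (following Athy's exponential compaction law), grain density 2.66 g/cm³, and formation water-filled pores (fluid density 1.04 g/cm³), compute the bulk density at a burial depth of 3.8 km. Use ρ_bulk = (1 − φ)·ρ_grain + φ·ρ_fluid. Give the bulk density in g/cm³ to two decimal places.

2.43 g/cm³

Porosity at depth: φ = 0.58·exp(−0.37×3.8) = 0.58×0.2451 = 0.1422
Bulk density: ρ_b = (1−φ)ρ_g + φ·ρ_f = 0.8578×2.66 + 0.1422×1.04
       = 2.282 + 0.148 = 2.430 g/cm³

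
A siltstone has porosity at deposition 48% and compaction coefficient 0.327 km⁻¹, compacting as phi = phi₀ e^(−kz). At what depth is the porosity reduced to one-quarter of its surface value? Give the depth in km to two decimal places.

4.24 km

phi/phi₀ = 1/4 ⇒ exp(−k·z) = 1/4 ⇒ z = ln(4) / k
z = 1.3863 / 0.327 = 4.239 km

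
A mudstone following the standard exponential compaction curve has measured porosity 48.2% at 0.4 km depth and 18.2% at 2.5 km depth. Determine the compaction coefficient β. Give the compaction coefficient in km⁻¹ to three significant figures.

0.464 km⁻¹

Athy: n(z) = n₀ e^(−βz) ⇒ n₁/n₂ = e^{β(z₂−z₁)} ⇒ β = ln(n₁/n₂)/(z₂−z₁)
β = ln(0.482/0.182) / (2.5 − 0.4) = ln(2.648) / 2.1 = 0.9739 / 2.1 = 0.4638 km⁻¹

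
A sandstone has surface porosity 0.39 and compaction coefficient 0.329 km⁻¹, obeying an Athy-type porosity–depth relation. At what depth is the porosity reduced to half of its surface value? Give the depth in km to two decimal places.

n/n₀ = 1/2 ⇒ exp(−β·d) = 1/2 ⇒ d = ln(2) / β
d = 0.6931 / 0.329 = 2.107 km

2.11 km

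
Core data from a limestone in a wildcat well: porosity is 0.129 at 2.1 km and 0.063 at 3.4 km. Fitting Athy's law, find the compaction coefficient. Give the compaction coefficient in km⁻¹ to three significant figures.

0.551 km⁻¹

Athy: phi(d) = phi₀ e^(−βd) ⇒ phi₁/phi₂ = e^{β(d₂−d₁)} ⇒ β = ln(phi₁/phi₂)/(d₂−d₁)
β = ln(0.129/0.063) / (3.4 − 2.1) = ln(2.048) / 1.3 = 0.7167 / 1.3 = 0.5513 km⁻¹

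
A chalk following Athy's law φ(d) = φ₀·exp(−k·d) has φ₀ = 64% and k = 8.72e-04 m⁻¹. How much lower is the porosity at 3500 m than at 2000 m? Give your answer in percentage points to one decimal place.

8.2 percentage points

Working in km (1 km = 1000 m; k in km⁻¹ = k in m⁻¹ × 1000):
φ(2) = 0.64·e^(−0.872×2) = 0.1119
φ(3.5) = 0.64·e^(−0.872×3.5) = 0.0302
Δφ = 0.1119 − 0.0302 = 0.0816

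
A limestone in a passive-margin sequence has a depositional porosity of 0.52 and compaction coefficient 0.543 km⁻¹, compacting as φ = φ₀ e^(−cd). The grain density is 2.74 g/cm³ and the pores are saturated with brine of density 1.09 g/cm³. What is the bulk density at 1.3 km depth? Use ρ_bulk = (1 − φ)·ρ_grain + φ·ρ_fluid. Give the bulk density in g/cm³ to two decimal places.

Porosity at depth: φ = 0.52·exp(−0.543×1.3) = 0.52×0.4937 = 0.2567
Bulk density: ρ_b = (1−φ)ρ_g + φ·ρ_f = 0.7433×2.74 + 0.2567×1.09
       = 2.037 + 0.280 = 2.316 g/cm³

2.32 g/cm³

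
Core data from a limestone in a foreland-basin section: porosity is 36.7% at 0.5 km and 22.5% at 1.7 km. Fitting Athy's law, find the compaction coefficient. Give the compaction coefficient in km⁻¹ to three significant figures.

Athy: phi(Z) = phi₀ e^(−cZ) ⇒ phi₁/phi₂ = e^{c(Z₂−Z₁)} ⇒ c = ln(phi₁/phi₂)/(Z₂−Z₁)
c = ln(0.367/0.225) / (1.7 − 0.5) = ln(1.631) / 1.2 = 0.4893 / 1.2 = 0.4077 km⁻¹

0.408 km⁻¹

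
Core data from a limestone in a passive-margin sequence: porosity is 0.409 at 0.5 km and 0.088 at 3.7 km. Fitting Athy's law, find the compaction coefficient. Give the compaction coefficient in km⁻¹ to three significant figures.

0.480 km⁻¹

Athy: φ(z) = φ₀ e^(−cz) ⇒ φ₁/φ₂ = e^{c(z₂−z₁)} ⇒ c = ln(φ₁/φ₂)/(z₂−z₁)
c = ln(0.409/0.088) / (3.7 − 0.5) = ln(4.648) / 3.2 = 1.5364 / 3.2 = 0.4801 km⁻¹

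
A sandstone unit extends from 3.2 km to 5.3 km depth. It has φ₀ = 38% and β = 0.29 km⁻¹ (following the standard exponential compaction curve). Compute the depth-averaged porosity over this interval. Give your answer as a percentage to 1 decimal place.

⟨φ⟩ = (1/(d₂−d₁)) ∫ φ₀ e^(−βd) dd = φ₀·(e^(−β·d₁) − e^(−β·d₂)) / (β·(d₂−d₁))
e^(−0.29×3.2) = 0.3953; e^(−0.29×5.3) = 0.2150
⟨φ⟩ = 0.38 × (0.3953 − 0.2150) / (0.29 × 2.1) = 0.38 × 0.2961 = 0.1125

11.3%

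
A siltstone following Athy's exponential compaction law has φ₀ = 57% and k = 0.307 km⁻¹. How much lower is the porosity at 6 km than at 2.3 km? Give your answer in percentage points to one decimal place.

φ(2.3) = 0.57·e^(−0.307×2.3) = 0.2813
φ(6) = 0.57·e^(−0.307×6) = 0.0903
Δφ = 0.2813 − 0.0903 = 0.1910

19.1 percentage points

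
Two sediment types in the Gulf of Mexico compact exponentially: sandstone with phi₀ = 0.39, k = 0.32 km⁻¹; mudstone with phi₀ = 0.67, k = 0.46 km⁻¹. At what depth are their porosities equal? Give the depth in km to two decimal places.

Set phi₀ₐ e^(−kₐz) = phi₀ᵦ e^(−kᵦz) ⇒ ln(phi₀ₐ/phi₀ᵦ) = (kₐ − kᵦ)·z
z = ln(0.39/0.67) / (0.32 − 0.46) = -0.5411 / -0.14 = 3.865 km

3.87 km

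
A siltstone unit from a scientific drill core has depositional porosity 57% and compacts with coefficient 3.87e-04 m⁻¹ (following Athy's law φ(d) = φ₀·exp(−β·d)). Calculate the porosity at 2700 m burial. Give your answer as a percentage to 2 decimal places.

Working in km (1 km = 1000 m; β in km⁻¹ = β in m⁻¹ × 1000):
φ = φ₀·exp(−β·d) = 0.57 × exp(−0.387 × 2.7) = 0.57 × exp(−1.045)
  = 0.57 × 0.3517 = 0.2005

20.05%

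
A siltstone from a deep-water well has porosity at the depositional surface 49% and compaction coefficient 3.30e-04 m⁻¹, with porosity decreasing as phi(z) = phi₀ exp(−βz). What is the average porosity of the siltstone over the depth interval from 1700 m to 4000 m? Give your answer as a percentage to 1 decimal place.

Working in km (1 km = 1000 m; β in km⁻¹ = β in m⁻¹ × 1000):
⟨phi⟩ = (1/(z₂−z₁)) ∫ phi₀ e^(−βz) dz = phi₀·(e^(−β·z₁) − e^(−β·z₂)) / (β·(z₂−z₁))
e^(−0.33×1.7) = 0.5706; e^(−0.33×4) = 0.2671
⟨phi⟩ = 0.49 × (0.5706 − 0.2671) / (0.33 × 2.3) = 0.49 × 0.3999 = 0.1959

19.6%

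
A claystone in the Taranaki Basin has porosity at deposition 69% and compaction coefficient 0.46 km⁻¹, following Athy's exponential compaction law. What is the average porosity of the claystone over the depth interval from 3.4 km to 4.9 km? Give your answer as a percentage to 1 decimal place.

10.4%

⟨φ⟩ = (1/(Z₂−Z₁)) ∫ φ₀ e^(−kZ) dZ = φ₀·(e^(−k·Z₁) − e^(−k·Z₂)) / (k·(Z₂−Z₁))
e^(−0.46×3.4) = 0.2093; e^(−0.46×4.9) = 0.1050
⟨φ⟩ = 0.69 × (0.2093 − 0.1050) / (0.46 × 1.5) = 0.69 × 0.1512 = 0.1043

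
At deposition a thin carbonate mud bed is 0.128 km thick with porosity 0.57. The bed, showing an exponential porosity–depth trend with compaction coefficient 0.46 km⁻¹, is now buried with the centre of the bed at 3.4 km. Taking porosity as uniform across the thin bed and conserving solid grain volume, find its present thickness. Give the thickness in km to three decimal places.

0.062 km

Porosity at 3.4 km: φ = 0.57·exp(−0.46×3.4) = 0.1193
Solid-volume conservation: h(1−φ) = h₀(1−φ₀) ⇒ h = h₀·(1−φ₀)/(1−φ)
h = 0.128 × (1 − 0.57)/(1 − 0.1193) = 0.128 × 0.4882 = 0.0625 km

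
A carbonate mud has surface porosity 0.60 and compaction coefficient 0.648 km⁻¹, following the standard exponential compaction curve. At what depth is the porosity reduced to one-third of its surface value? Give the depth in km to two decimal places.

n/n₀ = 1/3 ⇒ exp(−β·d) = 1/3 ⇒ d = ln(3) / β
d = 1.0986 / 0.648 = 1.695 km

1.70 km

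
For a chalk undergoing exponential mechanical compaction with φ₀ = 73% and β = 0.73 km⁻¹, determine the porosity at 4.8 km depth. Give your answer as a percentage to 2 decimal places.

φ = φ₀·exp(−β·z) = 0.73 × exp(−0.73 × 4.8) = 0.73 × exp(−3.504)
  = 0.73 × 0.0301 = 0.0220

2.20%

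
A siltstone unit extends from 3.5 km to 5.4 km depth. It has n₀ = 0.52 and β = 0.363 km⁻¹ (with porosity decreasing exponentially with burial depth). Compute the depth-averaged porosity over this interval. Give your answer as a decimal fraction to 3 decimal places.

⟨n⟩ = (1/(z₂−z₁)) ∫ n₀ e^(−βz) dz = n₀·(e^(−β·z₁) − e^(−β·z₂)) / (β·(z₂−z₁))
e^(−0.363×3.5) = 0.2807; e^(−0.363×5.4) = 0.1408
⟨n⟩ = 0.52 × (0.2807 − 0.1408) / (0.363 × 1.9) = 0.52 × 0.2028 = 0.1054

0.105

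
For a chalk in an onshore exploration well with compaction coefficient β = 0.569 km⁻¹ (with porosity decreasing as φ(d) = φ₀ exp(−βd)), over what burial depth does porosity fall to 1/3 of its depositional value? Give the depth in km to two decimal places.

1.93 km

φ/φ₀ = 1/3 ⇒ exp(−β·d) = 1/3 ⇒ d = ln(3) / β
d = 1.0986 / 0.569 = 1.931 km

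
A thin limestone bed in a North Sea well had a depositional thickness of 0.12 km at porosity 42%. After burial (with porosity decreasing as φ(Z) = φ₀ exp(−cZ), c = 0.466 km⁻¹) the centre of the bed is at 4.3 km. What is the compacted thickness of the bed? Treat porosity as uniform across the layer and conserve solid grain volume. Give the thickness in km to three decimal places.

0.074 km

Porosity at 4.3 km: φ = 0.42·exp(−0.466×4.3) = 0.0566
Solid-volume conservation: h(1−φ) = h₀(1−φ₀) ⇒ h = h₀·(1−φ₀)/(1−φ)
h = 0.12 × (1 − 0.42)/(1 − 0.0566) = 0.12 × 0.6148 = 0.0738 km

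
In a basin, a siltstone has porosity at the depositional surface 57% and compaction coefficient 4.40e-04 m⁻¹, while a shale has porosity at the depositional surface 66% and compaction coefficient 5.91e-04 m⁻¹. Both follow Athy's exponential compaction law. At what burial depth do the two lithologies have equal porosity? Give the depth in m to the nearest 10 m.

Working in km (1 km = 1000 m; c in km⁻¹ = c in m⁻¹ × 1000):
Set phi₀ₐ e^(−cₐZ) = phi₀ᵦ e^(−cᵦZ) ⇒ ln(phi₀ₐ/phi₀ᵦ) = (cₐ − cᵦ)·Z
Z = ln(0.57/0.66) / (0.44 − 0.591) = -0.1466 / -0.151 = 0.971 km

970 m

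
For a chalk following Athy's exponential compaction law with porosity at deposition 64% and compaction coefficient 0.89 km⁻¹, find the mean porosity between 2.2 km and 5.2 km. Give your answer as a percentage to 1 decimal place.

3.1%

⟨phi⟩ = (1/(z₂−z₁)) ∫ phi₀ e^(−kz) dz = phi₀·(e^(−k·z₁) − e^(−k·z₂)) / (k·(z₂−z₁))
e^(−0.89×2.2) = 0.1411; e^(−0.89×5.2) = 0.0098
⟨phi⟩ = 0.64 × (0.1411 − 0.0098) / (0.89 × 3) = 0.64 × 0.0492 = 0.0315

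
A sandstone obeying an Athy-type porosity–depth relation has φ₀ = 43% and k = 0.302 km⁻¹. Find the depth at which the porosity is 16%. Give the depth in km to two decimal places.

Invert Athy's law: z = ln(φ₀/φ) / k
z = ln(0.43/0.16) / 0.302 = ln(2.688) / 0.302 = 0.9886 / 0.302 = 3.274 km

3.27 km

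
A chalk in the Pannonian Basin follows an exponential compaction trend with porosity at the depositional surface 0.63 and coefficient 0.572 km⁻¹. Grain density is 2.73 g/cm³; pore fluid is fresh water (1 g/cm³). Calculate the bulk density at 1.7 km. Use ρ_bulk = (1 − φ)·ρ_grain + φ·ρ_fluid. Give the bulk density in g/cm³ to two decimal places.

2.32 g/cm³

Porosity at depth: n = 0.63·exp(−0.572×1.7) = 0.63×0.3782 = 0.2382
Bulk density: ρ_b = (1−n)ρ_g + n·ρ_f = 0.7618×2.73 + 0.2382×1
       = 2.080 + 0.238 = 2.318 g/cm³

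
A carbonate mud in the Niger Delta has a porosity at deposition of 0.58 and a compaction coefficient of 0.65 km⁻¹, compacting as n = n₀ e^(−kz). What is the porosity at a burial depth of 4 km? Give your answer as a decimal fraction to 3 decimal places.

n = n₀·exp(−k·z) = 0.58 × exp(−0.65 × 4) = 0.58 × exp(−2.6)
  = 0.58 × 0.0743 = 0.0431

0.043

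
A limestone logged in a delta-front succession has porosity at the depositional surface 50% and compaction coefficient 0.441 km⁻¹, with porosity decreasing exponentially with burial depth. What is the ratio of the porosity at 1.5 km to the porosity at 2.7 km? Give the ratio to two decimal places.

n(d₁)/n(d₂) = e^(−β·d₁)/e^(−β·d₂) = e^{β(d₂−d₁)}
= exp(0.441 × 1.2) = exp(0.5292) = 1.6976

1.70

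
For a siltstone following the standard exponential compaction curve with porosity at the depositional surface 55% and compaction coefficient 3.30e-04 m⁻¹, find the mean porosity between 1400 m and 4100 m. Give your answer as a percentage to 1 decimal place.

Working in km (1 km = 1000 m; c in km⁻¹ = c in m⁻¹ × 1000):
⟨φ⟩ = (1/(z₂−z₁)) ∫ φ₀ e^(−cz) dz = φ₀·(e^(−c·z₁) − e^(−c·z₂)) / (c·(z₂−z₁))
e^(−0.33×1.4) = 0.6300; e^(−0.33×4.1) = 0.2585
⟨φ⟩ = 0.55 × (0.6300 − 0.2585) / (0.33 × 2.7) = 0.55 × 0.4170 = 0.2294

22.9%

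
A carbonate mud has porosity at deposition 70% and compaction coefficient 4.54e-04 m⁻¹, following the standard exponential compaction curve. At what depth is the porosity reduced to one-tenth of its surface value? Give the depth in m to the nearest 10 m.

Working in km (1 km = 1000 m; k in km⁻¹ = k in m⁻¹ × 1000):
φ/φ₀ = 1/10 ⇒ exp(−k·Z) = 1/10 ⇒ Z = ln(10) / k
Z = 2.3026 / 0.454 = 5.072 km

5070 m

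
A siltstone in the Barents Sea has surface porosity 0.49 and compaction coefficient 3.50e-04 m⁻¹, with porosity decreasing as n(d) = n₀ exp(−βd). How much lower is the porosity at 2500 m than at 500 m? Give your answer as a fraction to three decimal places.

0.207

Working in km (1 km = 1000 m; β in km⁻¹ = β in m⁻¹ × 1000):
n(0.5) = 0.49·e^(−0.35×0.5) = 0.4113
n(2.5) = 0.49·e^(−0.35×2.5) = 0.2043
Δn = 0.4113 − 0.2043 = 0.2071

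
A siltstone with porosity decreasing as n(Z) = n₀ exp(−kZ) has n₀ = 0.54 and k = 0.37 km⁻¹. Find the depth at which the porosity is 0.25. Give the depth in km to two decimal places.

2.08 km

Invert Athy's law: Z = ln(n₀/n) / k
Z = ln(0.54/0.25) / 0.37 = ln(2.16) / 0.37 = 0.7701 / 0.37 = 2.081 km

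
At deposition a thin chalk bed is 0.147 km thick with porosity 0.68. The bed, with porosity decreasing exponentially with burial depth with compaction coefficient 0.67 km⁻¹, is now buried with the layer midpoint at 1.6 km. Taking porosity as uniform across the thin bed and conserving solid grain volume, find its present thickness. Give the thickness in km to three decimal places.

Porosity at 1.6 km: n = 0.68·exp(−0.67×1.6) = 0.2328
Solid-volume conservation: h(1−n) = h₀(1−n₀) ⇒ h = h₀·(1−n₀)/(1−n)
h = 0.147 × (1 − 0.68)/(1 − 0.2328) = 0.147 × 0.4171 = 0.0613 km

0.061 km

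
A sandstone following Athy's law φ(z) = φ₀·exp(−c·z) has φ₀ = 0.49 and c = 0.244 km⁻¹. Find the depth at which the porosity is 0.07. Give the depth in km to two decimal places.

7.98 km

Invert Athy's law: z = ln(φ₀/φ) / c
z = ln(0.49/0.07) / 0.244 = ln(7) / 0.244 = 1.9459 / 0.244 = 7.975 km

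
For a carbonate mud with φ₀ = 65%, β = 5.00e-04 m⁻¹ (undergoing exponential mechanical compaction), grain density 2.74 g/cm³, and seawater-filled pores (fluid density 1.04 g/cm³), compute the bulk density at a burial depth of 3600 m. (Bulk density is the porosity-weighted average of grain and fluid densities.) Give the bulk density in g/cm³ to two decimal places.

Working in km (1 km = 1000 m; β in km⁻¹ = β in m⁻¹ × 1000):
Porosity at depth: φ = 0.65·exp(−0.5×3.6) = 0.65×0.1653 = 0.1074
Bulk density: ρ_b = (1−φ)ρ_g + φ·ρ_f = 0.8926×2.74 + 0.1074×1.04
       = 2.446 + 0.112 = 2.557 g/cm³

2.56 g/cm³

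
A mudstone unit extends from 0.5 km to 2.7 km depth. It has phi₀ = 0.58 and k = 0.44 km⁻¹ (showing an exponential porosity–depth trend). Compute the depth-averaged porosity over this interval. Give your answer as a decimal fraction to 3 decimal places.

⟨phi⟩ = (1/(Z₂−Z₁)) ∫ phi₀ e^(−kZ) dZ = phi₀·(e^(−k·Z₁) − e^(−k·Z₂)) / (k·(Z₂−Z₁))
e^(−0.44×0.5) = 0.8025; e^(−0.44×2.7) = 0.3048
⟨phi⟩ = 0.58 × (0.8025 − 0.3048) / (0.44 × 2.2) = 0.58 × 0.5141 = 0.2982

0.298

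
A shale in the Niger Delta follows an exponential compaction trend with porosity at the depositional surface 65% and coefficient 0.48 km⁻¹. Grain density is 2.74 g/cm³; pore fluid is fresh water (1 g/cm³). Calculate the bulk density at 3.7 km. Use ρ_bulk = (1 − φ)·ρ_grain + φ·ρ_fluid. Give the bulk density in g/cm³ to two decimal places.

2.55 g/cm³

Porosity at depth: phi = 0.65·exp(−0.48×3.7) = 0.65×0.1693 = 0.1101
Bulk density: ρ_b = (1−phi)ρ_g + phi·ρ_f = 0.8899×2.74 + 0.1101×1
       = 2.438 + 0.110 = 2.549 g/cm³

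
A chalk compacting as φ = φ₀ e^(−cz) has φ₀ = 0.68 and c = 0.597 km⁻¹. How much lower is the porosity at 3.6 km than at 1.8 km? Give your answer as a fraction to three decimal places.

0.153

φ(1.8) = 0.68·e^(−0.597×1.8) = 0.2322
φ(3.6) = 0.68·e^(−0.597×3.6) = 0.0793
Δφ = 0.2322 − 0.0793 = 0.1529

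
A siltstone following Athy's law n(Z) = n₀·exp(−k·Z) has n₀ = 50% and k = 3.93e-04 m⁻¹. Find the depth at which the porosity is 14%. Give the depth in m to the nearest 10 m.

Working in km (1 km = 1000 m; k in km⁻¹ = k in m⁻¹ × 1000):
Invert Athy's law: Z = ln(n₀/n) / k
Z = ln(0.5/0.14) / 0.393 = ln(3.571) / 0.393 = 1.2730 / 0.393 = 3.239 km

3240 m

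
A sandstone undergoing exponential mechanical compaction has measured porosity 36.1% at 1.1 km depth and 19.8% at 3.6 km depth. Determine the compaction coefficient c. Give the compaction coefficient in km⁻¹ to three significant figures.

Athy: phi(Z) = phi₀ e^(−cZ) ⇒ phi₁/phi₂ = e^{c(Z₂−Z₁)} ⇒ c = ln(phi₁/phi₂)/(Z₂−Z₁)
c = ln(0.361/0.198) / (3.6 − 1.1) = ln(1.823) / 2.5 = 0.6006 / 2.5 = 0.2402 km⁻¹

0.240 km⁻¹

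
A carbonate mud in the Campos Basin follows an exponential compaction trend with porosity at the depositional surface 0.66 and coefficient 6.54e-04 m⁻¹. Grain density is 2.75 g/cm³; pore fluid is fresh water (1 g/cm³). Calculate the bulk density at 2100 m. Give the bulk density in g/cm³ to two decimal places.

Working in km (1 km = 1000 m; β in km⁻¹ = β in m⁻¹ × 1000):
Porosity at depth: phi = 0.66·exp(−0.654×2.1) = 0.66×0.2532 = 0.1671
Bulk density: ρ_b = (1−phi)ρ_g + phi·ρ_f = 0.8329×2.75 + 0.1671×1
       = 2.290 + 0.167 = 2.458 g/cm³

2.46 g/cm³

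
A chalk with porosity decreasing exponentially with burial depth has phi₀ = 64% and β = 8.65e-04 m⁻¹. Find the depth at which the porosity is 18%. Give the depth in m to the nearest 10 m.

1470 m

Working in km (1 km = 1000 m; β in km⁻¹ = β in m⁻¹ × 1000):
Invert Athy's law: Z = ln(phi₀/phi) / β
Z = ln(0.64/0.18) / 0.865 = ln(3.556) / 0.865 = 1.2685 / 0.865 = 1.466 km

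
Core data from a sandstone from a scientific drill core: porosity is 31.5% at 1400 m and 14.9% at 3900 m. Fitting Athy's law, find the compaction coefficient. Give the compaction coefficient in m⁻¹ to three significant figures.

0.000299 m⁻¹

Working in km (1 km = 1000 m; k in km⁻¹ = k in m⁻¹ × 1000):
Athy: phi(z) = phi₀ e^(−kz) ⇒ phi₁/phi₂ = e^{k(z₂−z₁)} ⇒ k = ln(phi₁/phi₂)/(z₂−z₁)
k = ln(0.315/0.149) / (3.9 − 1.4) = ln(2.114) / 2.5 = 0.7486 / 2.5 = 0.2995 km⁻¹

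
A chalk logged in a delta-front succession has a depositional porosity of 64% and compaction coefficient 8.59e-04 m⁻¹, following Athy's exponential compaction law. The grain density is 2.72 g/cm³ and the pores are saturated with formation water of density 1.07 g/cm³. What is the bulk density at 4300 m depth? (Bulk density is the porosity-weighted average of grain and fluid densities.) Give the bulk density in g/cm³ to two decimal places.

Working in km (1 km = 1000 m; c in km⁻¹ = c in m⁻¹ × 1000):
Porosity at depth: n = 0.64·exp(−0.859×4.3) = 0.64×0.0249 = 0.0159
Bulk density: ρ_b = (1−n)ρ_g + n·ρ_f = 0.9841×2.72 + 0.0159×1.07
       = 2.677 + 0.017 = 2.694 g/cm³

2.69 g/cm³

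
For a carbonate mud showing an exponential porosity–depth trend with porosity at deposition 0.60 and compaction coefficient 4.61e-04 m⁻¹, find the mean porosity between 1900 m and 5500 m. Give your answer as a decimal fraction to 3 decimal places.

0.122

Working in km (1 km = 1000 m; c in km⁻¹ = c in m⁻¹ × 1000):
⟨φ⟩ = (1/(Z₂−Z₁)) ∫ φ₀ e^(−cZ) dZ = φ₀·(e^(−c·Z₁) − e^(−c·Z₂)) / (c·(Z₂−Z₁))
e^(−0.461×1.9) = 0.4165; e^(−0.461×5.5) = 0.0792
⟨φ⟩ = 0.6 × (0.4165 − 0.0792) / (0.461 × 3.6) = 0.6 × 0.2032 = 0.1219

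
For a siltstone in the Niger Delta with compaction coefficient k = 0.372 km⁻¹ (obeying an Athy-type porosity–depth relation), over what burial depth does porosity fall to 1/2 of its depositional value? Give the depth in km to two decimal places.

n/n₀ = 1/2 ⇒ exp(−k·d) = 1/2 ⇒ d = ln(2) / k
d = 0.6931 / 0.372 = 1.863 km

1.86 km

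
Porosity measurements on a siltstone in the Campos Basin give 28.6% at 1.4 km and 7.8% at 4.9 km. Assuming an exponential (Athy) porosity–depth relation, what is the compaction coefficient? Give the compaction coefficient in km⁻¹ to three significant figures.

0.371 km⁻¹

Athy: n(d) = n₀ e^(−βd) ⇒ n₁/n₂ = e^{β(d₂−d₁)} ⇒ β = ln(n₁/n₂)/(d₂−d₁)
β = ln(0.286/0.078) / (4.9 − 1.4) = ln(3.667) / 3.5 = 1.2993 / 3.5 = 0.3712 km⁻¹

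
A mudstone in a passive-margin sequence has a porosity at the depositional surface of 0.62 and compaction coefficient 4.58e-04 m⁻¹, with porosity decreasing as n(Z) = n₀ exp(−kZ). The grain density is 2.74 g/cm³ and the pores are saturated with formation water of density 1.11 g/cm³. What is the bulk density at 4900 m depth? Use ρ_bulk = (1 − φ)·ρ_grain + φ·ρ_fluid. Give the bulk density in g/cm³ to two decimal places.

Working in km (1 km = 1000 m; k in km⁻¹ = k in m⁻¹ × 1000):
Porosity at depth: n = 0.62·exp(−0.458×4.9) = 0.62×0.1060 = 0.0657
Bulk density: ρ_b = (1−n)ρ_g + n·ρ_f = 0.9343×2.74 + 0.0657×1.11
       = 2.560 + 0.073 = 2.633 g/cm³

2.63 g/cm³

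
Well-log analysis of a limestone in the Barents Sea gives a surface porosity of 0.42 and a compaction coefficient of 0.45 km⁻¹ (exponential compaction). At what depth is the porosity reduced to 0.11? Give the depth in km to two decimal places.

Invert Athy's law: z = ln(phi₀/phi) / c
z = ln(0.42/0.11) / 0.45 = ln(3.818) / 0.45 = 1.3398 / 0.45 = 2.977 km

2.98 km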